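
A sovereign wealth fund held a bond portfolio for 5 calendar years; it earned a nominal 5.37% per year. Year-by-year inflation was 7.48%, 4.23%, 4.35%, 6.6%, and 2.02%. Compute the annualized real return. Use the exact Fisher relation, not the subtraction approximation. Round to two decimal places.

0.43%

Cumulative inflation factor: 1.0748 × 1.0423 × 1.0435 × 1.066 × 1.0202 ≈ 1.27132.
Nominal growth factor: 1.29893. Real growth factor = 1.29893 / 1.27132 ≈ 1.02171.
Annualized: 1.02171^(1/5) − 1 ≈ 0.00431.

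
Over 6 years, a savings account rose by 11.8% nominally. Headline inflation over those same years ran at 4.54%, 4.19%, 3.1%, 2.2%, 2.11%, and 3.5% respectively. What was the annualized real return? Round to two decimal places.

Cumulative inflation factor: 1.0454 × 1.0419 × 1.031 × 1.022 × 1.0211 × 1.035 ≈ 1.21290.
Nominal growth factor: 1.11800. Real growth factor = 1.11800 / 1.21290 ≈ 0.92175.
Annualized: 0.92175^(1/6) − 1 ≈ -0.01349.

-1.35%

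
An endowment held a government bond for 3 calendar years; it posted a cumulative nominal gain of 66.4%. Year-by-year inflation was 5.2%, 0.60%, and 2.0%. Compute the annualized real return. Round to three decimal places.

15.517%

Cumulative inflation factor: 1.052 × 1.0060 × 1.020 ≈ 1.07948.
Nominal growth factor: 1.66400. Real growth factor = 1.66400 / 1.07948 ≈ 1.54149.
Annualized: 1.54149^(1/3) − 1 ≈ 0.15517.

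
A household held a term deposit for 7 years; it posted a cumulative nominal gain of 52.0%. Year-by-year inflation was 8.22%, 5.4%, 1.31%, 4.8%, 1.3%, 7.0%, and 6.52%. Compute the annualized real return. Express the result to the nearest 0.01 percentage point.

Cumulative inflation factor: 1.0822 × 1.054 × 1.0131 × 1.048 × 1.013 × 1.070 × 1.0652 ≈ 1.39825.
Nominal growth factor: 1.52000. Real growth factor = 1.52000 / 1.39825 ≈ 1.08707.
Annualized: 1.08707^(1/7) − 1 ≈ 0.01200.

1.20%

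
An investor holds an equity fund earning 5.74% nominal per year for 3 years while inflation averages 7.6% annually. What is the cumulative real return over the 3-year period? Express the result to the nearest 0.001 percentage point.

The annual real rate is (1+5.74%)/(1+7.6%) − 1 = -1.7286%.
Compounded over 3 years: (1 + -0.017286)^3 − 1 ≈ -0.05097.

-5.097%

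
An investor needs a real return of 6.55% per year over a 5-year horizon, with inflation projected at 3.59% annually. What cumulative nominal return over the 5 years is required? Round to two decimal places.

Required annual nominal rate: (1+6.55%)(1+3.59%) − 1 = 10.375145%.
Cumulative over 5 years: (1 + 0.10375145)^5 − 1 ≈ 0.63816.

63.82%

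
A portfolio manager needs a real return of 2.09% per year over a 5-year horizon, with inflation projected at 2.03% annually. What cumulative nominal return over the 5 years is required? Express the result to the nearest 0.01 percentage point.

22.62%

Required annual nominal rate: (1+2.09%)(1+2.03%) − 1 = 4.162427%.
Cumulative over 5 years: (1 + 0.04162427)^5 − 1 ≈ 0.22618.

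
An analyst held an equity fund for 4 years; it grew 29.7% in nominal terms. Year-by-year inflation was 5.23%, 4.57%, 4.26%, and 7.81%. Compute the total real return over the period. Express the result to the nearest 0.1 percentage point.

Cumulative inflation factor: 1.0523 × 1.0457 × 1.0426 × 1.0781 ≈ 1.23687.
Nominal growth factor: 1.29700. Real growth factor = 1.29700 / 1.23687 ≈ 1.04862.
Total real return ≈ 4.8616%.

4.9%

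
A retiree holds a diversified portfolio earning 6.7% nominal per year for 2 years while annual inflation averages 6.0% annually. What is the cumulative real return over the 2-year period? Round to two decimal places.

1.33%

The annual real rate is (1+6.7%)/(1+6.0%) − 1 = 0.6604%.
Compounded over 2 years: (1 + 0.006604)^2 − 1 ≈ 0.01325.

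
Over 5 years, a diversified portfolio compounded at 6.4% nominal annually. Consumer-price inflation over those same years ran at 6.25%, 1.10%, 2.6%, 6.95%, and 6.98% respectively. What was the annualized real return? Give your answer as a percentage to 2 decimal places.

Cumulative inflation factor: 1.0625 × 1.0110 × 1.026 × 1.0695 × 1.0698 ≈ 1.26099.
Nominal growth factor: 1.36367. Real growth factor = 1.36367 / 1.26099 ≈ 1.08143.
Annualized: 1.08143^(1/5) − 1 ≈ 0.01578.

1.58%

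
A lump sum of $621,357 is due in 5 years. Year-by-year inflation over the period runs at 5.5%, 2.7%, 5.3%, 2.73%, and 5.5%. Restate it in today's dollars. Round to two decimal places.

$502,504.75

Price-level factor over 5 years: 1.055 × 1.027 × 1.053 × 1.0273 × 1.055 ≈ 1.2365196496.
Purchasing power today: $621,357 divided by that factor.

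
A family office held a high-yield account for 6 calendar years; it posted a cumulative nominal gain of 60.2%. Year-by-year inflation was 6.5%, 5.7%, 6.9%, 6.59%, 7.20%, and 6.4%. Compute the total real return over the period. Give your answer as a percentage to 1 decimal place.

9.5%

Cumulative inflation factor: 1.065 × 1.057 × 1.069 × 1.0659 × 1.0720 × 1.064 ≈ 1.46304.
Nominal growth factor: 1.60200. Real growth factor = 1.60200 / 1.46304 ≈ 1.09498.
Total real return ≈ 9.4983%.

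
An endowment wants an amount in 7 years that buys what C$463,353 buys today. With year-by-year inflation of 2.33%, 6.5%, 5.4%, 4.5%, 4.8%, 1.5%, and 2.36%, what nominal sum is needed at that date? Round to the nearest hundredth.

Cumulative price-level factor: 1.0233 × 1.065 × 1.054 × 1.045 × 1.048 × 1.015 × 1.0236 ≈ 1.3069744129.
Multiplying C$463,353 by the price-level factor gives the future nominal sum.

C$605,590.52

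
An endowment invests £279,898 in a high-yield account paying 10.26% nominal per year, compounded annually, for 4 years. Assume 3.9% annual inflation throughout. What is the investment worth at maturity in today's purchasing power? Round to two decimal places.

Nominal value at maturity: £279,898 × (1 + 10.26%)^4 ≈ £413,686.88.
Price-level factor over 4 years: (1 + 3.9%)^4 ≈ 1.1653655894.
Dividing the nominal maturity value by the price-level factor gives the value in today's money.

£354,984.64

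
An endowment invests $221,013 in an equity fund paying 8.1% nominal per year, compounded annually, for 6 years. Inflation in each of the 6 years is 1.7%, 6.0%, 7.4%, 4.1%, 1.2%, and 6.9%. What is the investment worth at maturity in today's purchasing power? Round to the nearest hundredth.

$270,477.99

Nominal value at maturity: $221,013 × (1 + 8.1%)^6 ≈ $352,672.81.
Price-level factor over 6 years: 1.017 × 1.060 × 1.074 × 1.041 × 1.012 × 1.069 ≈ 1.3038872745.
Dividing the nominal maturity value by the price-level factor gives the value in today's money.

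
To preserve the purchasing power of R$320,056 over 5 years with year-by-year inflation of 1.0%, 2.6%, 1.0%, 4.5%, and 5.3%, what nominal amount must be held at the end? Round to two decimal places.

R$368,604.59

Cumulative price-level factor: 1.010 × 1.026 × 1.010 × 1.045 × 1.053 ≈ 1.1516878097.
Multiplying R$320,056 by the price-level factor gives the future nominal sum.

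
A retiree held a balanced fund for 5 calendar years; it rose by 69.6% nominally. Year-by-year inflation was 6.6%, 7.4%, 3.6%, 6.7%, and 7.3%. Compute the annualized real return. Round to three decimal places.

4.546%

Cumulative inflation factor: 1.066 × 1.074 × 1.036 × 1.067 × 1.073 ≈ 1.35796.
Nominal growth factor: 1.69600. Real growth factor = 1.69600 / 1.35796 ≈ 1.24894.
Annualized: 1.24894^(1/5) − 1 ≈ 0.04546.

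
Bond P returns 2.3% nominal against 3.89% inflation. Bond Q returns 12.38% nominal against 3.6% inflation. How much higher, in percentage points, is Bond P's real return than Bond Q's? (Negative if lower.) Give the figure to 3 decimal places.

Bond P real return: 1.023/1.0389 − 1 = -1.5305%.
Bond Q real return: 1.1238/1.036 − 1 = 8.4749%.
Difference: -1.5305 − 8.4749 = -10.0054 pp.

-10.005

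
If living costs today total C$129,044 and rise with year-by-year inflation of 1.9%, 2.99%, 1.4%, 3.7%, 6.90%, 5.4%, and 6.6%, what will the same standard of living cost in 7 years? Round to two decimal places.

C$171,040.63

Cumulative price-level factor: 1.019 × 1.0299 × 1.014 × 1.037 × 1.0690 × 1.054 × 1.066 ≈ 1.3254442771.
Multiplying C$129,044 by the price-level factor gives the future nominal sum.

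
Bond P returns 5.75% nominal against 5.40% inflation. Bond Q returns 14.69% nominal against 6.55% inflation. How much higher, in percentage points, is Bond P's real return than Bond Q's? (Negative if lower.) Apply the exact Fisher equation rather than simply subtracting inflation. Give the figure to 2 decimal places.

Bond P real return: 1.0575/1.0540 − 1 = 0.332%.
Bond Q real return: 1.1469/1.0655 − 1 = 7.640%.
Difference: 0.332 − 7.640 = -7.308 pp.

-7.31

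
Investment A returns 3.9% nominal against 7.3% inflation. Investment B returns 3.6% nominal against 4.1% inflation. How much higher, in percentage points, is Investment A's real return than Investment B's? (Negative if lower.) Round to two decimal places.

-2.69

Investment A real return: 1.039/1.073 − 1 = -3.169%.
Investment B real return: 1.036/1.041 − 1 = -0.480%.
Difference: -3.169 − (-0.480) = -2.689 pp.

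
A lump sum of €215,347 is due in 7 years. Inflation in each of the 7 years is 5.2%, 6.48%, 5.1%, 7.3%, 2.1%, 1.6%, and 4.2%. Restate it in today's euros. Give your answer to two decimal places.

€157,712.25

Price-level factor over 7 years: 1.052 × 1.0648 × 1.051 × 1.073 × 1.021 × 1.016 × 1.042 ≈ 1.3654424149.
Purchasing power today: €215,347 divided by that factor.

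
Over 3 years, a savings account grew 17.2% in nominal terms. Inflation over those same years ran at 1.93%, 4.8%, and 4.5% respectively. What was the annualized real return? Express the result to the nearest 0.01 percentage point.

1.64%

Cumulative inflation factor: 1.0193 × 1.048 × 1.045 ≈ 1.11630.
Nominal growth factor: 1.17200. Real growth factor = 1.17200 / 1.11630 ≈ 1.04990.
Annualized: 1.04990^(1/3) − 1 ≈ 0.01636.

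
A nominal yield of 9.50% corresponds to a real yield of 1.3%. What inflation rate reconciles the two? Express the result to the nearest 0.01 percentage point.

8.09%

From (1+r_nom) = (1+r_real)(1+π), we get 1+π = (1 + 9.50%)/(1 + 1.3%) = 1.0950/1.013 ≈ 1.08095.
So π ≈ 8.0948%.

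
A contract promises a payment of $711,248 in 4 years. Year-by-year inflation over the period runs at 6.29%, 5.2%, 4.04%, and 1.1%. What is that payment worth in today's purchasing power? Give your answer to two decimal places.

Price-level factor over 4 years: 1.0629 × 1.052 × 1.0404 × 1.011 ≈ 1.1761416942.
Purchasing power today: $711,248 divided by that factor.

$604,729.86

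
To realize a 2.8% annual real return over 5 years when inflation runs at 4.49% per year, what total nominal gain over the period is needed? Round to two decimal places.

43.00%

Required annual nominal rate: (1+2.8%)(1+4.49%) − 1 = 7.41572%.
Cumulative over 5 years: (1 + 0.0741572)^5 − 1 ≈ 0.43001.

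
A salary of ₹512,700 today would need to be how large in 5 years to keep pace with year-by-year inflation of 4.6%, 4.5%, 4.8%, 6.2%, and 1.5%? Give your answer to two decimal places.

Cumulative price-level factor: 1.046 × 1.045 × 1.048 × 1.062 × 1.015 ≈ 1.2348090865.
Multiplying ₹512,700 by the price-level factor gives the future nominal sum.

₹633,086.62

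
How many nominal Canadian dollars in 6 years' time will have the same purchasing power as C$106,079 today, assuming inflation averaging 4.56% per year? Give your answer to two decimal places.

Cumulative price-level factor: (1+4.56%)^6 ≈ 1.3067528244.
The nominal amount required is C$106,079 scaled up by that factor.

C$138,619.03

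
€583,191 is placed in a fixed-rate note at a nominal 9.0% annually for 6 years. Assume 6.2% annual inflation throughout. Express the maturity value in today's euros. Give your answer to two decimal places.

Nominal value at maturity: €583,191 × (1 + 9.0%)^6 ≈ €978,069.69.
Price-level factor over 6 years: (1 + 6.2%)^6 ≈ 1.4346537586.
The maturity value deflated by that factor is the answer in today's purchasing power.

€681,746.16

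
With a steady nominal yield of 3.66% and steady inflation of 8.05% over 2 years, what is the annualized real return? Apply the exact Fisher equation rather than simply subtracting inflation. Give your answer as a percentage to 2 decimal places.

-4.06%

With constant rates the annual real return is the same each year: (1+3.66%)/(1+8.05%) − 1 = -0.04063.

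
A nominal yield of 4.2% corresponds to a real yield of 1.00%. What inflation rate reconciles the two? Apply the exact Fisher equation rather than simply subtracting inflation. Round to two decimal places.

3.17%

From (1+r_nom) = (1+r_real)(1+π), we get 1+π = (1 + 4.2%)/(1 + 1.00%) = 1.042/1.0100 ≈ 1.03168.
So π ≈ 3.1683%.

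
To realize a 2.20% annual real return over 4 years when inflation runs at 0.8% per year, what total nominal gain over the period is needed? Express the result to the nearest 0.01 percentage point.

Required annual nominal rate: (1+2.20%)(1+0.8%) − 1 = 3.0176%.
Cumulative over 4 years: (1 + 0.030176)^4 − 1 ≈ 0.12628.

12.63%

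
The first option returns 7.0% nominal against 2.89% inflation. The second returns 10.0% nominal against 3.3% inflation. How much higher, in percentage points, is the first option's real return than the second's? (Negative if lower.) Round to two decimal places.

The first option real return: 1.070/1.0289 − 1 = 3.995%.
The second real return: 1.100/1.033 − 1 = 6.486%.
Difference: 3.995 − 6.486 = -2.491 pp.

-2.49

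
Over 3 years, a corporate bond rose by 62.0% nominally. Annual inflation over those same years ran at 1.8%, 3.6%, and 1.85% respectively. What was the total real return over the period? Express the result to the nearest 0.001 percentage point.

Cumulative inflation factor: 1.018 × 1.036 × 1.0185 ≈ 1.07416.
Nominal growth factor: 1.62000. Real growth factor = 1.62000 / 1.07416 ≈ 1.50816.
Total real return ≈ 50.8157%.

50.816%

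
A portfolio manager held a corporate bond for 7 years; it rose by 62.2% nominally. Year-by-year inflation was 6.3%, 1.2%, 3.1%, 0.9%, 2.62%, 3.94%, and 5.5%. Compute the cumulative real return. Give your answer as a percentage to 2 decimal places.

Cumulative inflation factor: 1.063 × 1.012 × 1.031 × 1.009 × 1.0262 × 1.0394 × 1.055 ≈ 1.25930.
Nominal growth factor: 1.62200. Real growth factor = 1.62200 / 1.25930 ≈ 1.28801.
Total real return ≈ 28.8012%.

28.80%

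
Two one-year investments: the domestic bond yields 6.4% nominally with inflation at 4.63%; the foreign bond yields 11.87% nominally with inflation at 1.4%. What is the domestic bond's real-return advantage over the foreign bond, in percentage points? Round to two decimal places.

-8.63

The domestic bond real return: 1.064/1.0463 − 1 = 1.692%.
The foreign bond real return: 1.1187/1.014 − 1 = 10.325%.
Difference: 1.692 − 10.325 = -8.633 pp.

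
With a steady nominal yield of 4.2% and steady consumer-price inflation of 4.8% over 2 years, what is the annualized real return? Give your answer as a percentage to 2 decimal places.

-0.57%

With constant rates the annual real return is the same each year: (1+4.2%)/(1+4.8%) − 1 = -0.00573.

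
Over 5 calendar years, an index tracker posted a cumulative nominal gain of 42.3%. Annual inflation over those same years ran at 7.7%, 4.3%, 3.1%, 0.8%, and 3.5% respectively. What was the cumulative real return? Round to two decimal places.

Cumulative inflation factor: 1.077 × 1.043 × 1.031 × 1.008 × 1.035 ≈ 1.20826.
Nominal growth factor: 1.42300. Real growth factor = 1.42300 / 1.20826 ≈ 1.17773.
Total real return ≈ 17.7729%.

17.77%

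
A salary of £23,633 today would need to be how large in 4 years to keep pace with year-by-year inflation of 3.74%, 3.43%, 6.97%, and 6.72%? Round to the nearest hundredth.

Cumulative price-level factor: 1.0374 × 1.0343 × 1.0697 × 1.0672 ≈ 1.2248998479.
Multiplying £23,633 by the price-level factor gives the future nominal sum.

£28,948.06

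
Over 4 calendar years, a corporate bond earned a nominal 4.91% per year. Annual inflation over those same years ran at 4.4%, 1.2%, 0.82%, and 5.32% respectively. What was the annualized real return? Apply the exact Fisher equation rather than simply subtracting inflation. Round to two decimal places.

1.94%

Cumulative inflation factor: 1.044 × 1.012 × 1.0082 × 1.0532 ≈ 1.12186.
Nominal growth factor: 1.21134. Real growth factor = 1.21134 / 1.12186 ≈ 1.07976.
Annualized: 1.07976^(1/4) − 1 ≈ 0.01937.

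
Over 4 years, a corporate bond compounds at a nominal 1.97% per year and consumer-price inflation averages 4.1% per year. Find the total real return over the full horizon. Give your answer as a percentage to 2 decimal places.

-7.94%

The annual real rate is (1+1.97%)/(1+4.1%) − 1 = -2.0461%.
Compounded over 4 years: (1 + -0.020461)^4 − 1 ≈ -0.07937.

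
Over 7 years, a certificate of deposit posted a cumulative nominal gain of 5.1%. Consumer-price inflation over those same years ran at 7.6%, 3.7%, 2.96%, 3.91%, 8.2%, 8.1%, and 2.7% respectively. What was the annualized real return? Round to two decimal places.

-4.34%

Cumulative inflation factor: 1.076 × 1.037 × 1.0296 × 1.0391 × 1.082 × 1.081 × 1.027 ≈ 1.43397.
Nominal growth factor: 1.05100. Real growth factor = 1.05100 / 1.43397 ≈ 0.73293.
Annualized: 0.73293^(1/7) − 1 ≈ -0.04342.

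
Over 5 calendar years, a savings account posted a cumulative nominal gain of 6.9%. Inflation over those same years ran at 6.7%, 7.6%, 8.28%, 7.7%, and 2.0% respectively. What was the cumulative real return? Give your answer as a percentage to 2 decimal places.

Cumulative inflation factor: 1.067 × 1.076 × 1.0828 × 1.077 × 1.020 ≈ 1.36565.
Nominal growth factor: 1.06900. Real growth factor = 1.06900 / 1.36565 ≈ 0.78277.
Total real return ≈ -21.7225%.

-21.72%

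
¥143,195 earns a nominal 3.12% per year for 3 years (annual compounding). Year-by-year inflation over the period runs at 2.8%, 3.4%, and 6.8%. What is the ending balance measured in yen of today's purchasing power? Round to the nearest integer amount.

¥138,316

Nominal value at maturity: ¥143,195 × (1 + 3.12%)^3 ≈ ¥157,021.
Price-level factor over 3 years: 1.028 × 1.034 × 1.068 = 1.135232736.
Dividing the nominal maturity value by the price-level factor gives the value in today's money.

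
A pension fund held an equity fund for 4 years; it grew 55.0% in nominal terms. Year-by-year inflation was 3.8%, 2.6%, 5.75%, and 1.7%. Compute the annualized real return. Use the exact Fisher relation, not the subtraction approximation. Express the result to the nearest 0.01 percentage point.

Cumulative inflation factor: 1.038 × 1.026 × 1.0575 × 1.017 ≈ 1.14537.
Nominal growth factor: 1.55000. Real growth factor = 1.55000 / 1.14537 ≈ 1.35327.
Annualized: 1.35327^(1/4) − 1 ≈ 0.07857.

7.86%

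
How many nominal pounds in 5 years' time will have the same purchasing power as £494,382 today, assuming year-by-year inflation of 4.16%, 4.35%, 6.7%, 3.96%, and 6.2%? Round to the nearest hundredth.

Cumulative price-level factor: 1.0416 × 1.0435 × 1.067 × 1.0396 × 1.062 ≈ 1.2804087449.
Multiplying £494,382 by the price-level factor gives the future nominal sum.

£633,011.04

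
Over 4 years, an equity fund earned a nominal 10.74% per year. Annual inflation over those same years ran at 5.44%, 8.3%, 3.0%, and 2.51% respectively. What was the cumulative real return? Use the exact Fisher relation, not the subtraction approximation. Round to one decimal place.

24.7%

Cumulative inflation factor: 1.0544 × 1.083 × 1.030 × 1.0251 ≈ 1.20569.
Nominal growth factor: 1.50390. Real growth factor = 1.50390 / 1.20569 ≈ 1.24733.
Total real return ≈ 24.7328%.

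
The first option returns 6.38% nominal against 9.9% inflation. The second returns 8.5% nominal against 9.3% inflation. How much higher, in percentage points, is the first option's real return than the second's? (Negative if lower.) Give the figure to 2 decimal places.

-2.47

The first option real return: 1.0638/1.099 − 1 = -3.203%.
The second real return: 1.085/1.093 − 1 = -0.732%.
Difference: -3.203 − (-0.732) = -2.471 pp.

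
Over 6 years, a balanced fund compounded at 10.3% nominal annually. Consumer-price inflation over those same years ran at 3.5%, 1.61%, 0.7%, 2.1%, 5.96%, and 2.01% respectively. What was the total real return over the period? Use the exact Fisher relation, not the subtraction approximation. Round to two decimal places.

54.08%

Cumulative inflation factor: 1.035 × 1.0161 × 1.007 × 1.021 × 1.0596 × 1.0201 ≈ 1.16874.
Nominal growth factor: 1.80075. Real growth factor = 1.80075 / 1.16874 ≈ 1.54076.
Total real return ≈ 54.0765%.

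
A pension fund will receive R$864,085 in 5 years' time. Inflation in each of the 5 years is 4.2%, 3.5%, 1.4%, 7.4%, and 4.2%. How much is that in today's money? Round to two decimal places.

Price-level factor over 5 years: 1.042 × 1.035 × 1.014 × 1.074 × 1.042 ≈ 1.2238213464.
Purchasing power today: R$864,085 divided by that factor.

R$706,054.85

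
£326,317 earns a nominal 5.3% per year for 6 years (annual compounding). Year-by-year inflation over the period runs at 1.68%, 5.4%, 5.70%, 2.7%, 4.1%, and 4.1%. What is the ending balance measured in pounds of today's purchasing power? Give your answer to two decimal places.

£352,847.37

Nominal value at maturity: £326,317 × (1 + 5.3%)^6 ≈ £444,846.24.
Price-level factor over 6 years: 1.0168 × 1.054 × 1.0570 × 1.027 × 1.041 × 1.041 ≈ 1.2607327608.
The maturity value deflated by that factor is the answer in today's purchasing power.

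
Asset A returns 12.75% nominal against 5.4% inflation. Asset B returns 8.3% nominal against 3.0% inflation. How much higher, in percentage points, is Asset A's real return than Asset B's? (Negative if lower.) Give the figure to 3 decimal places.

1.828

Asset A real return: 1.1275/1.054 − 1 = 6.9734%.
Asset B real return: 1.083/1.030 − 1 = 5.1456%.
Difference: 6.9734 − 5.1456 = 1.8278 pp.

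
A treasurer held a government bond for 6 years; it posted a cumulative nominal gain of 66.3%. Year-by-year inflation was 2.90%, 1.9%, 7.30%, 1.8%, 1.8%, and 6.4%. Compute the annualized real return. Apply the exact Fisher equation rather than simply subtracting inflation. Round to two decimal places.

5.01%

Cumulative inflation factor: 1.0290 × 1.019 × 1.0730 × 1.018 × 1.018 × 1.064 ≈ 1.24058.
Nominal growth factor: 1.66300. Real growth factor = 1.66300 / 1.24058 ≈ 1.34050.
Annualized: 1.34050^(1/6) − 1 ≈ 0.05005.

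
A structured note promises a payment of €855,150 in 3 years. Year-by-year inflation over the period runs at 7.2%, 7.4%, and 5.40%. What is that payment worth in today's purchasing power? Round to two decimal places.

€704,697.32

Price-level factor over 3 years: 1.072 × 1.074 × 1.0540 = 1.213499712.
Purchasing power today: €855,150 divided by that factor.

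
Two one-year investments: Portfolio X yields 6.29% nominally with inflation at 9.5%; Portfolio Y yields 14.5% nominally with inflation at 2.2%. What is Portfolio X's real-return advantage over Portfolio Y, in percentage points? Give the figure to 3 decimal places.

Portfolio X real return: 1.0629/1.095 − 1 = -2.9315%.
Portfolio Y real return: 1.145/1.022 − 1 = 12.0352%.
Difference: -2.9315 − 12.0352 = -14.9667 pp.

-14.967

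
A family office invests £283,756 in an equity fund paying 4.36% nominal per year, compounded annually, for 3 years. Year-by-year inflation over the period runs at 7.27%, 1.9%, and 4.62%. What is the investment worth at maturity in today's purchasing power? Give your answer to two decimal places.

Nominal value at maturity: £283,756 × (1 + 4.36%)^3 ≈ £322,513.03.
Price-level factor over 3 years: 1.0727 × 1.019 × 1.0462 ≈ 1.1435816561.
The maturity value deflated by that factor is the answer in today's purchasing power.

£282,020.11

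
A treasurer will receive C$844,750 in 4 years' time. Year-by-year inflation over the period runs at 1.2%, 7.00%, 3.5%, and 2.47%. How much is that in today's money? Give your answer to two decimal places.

C$735,574.77

Price-level factor over 4 years: 1.012 × 1.0700 × 1.035 × 1.0247 ≈ 1.1484216632.
Purchasing power today: C$844,750 divided by that factor.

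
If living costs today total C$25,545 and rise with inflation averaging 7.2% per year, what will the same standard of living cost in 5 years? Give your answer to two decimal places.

Cumulative price-level factor: (1+7.2%)^5 ≈ 1.4157087842.
The nominal amount required is C$25,545 scaled up by that factor.

C$36,164.28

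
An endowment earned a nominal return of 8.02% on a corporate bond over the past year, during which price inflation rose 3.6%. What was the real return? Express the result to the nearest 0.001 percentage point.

Real return via the Fisher equation: (1 + 8.02%)/(1 + 3.6%) − 1 = 1.0802/1.036 − 1 ≈ 0.04266.

4.266%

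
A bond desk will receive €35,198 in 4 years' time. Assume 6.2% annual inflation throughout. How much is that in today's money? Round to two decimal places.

€27,670.69

Price-level factor over 4 years: (1 + 6.2%)^4 ≈ 1.2720320883.
Purchasing power today: €35,198 divided by that factor.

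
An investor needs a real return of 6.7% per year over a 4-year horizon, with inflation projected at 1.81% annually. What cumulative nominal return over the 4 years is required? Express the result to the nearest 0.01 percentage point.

Required annual nominal rate: (1+6.7%)(1+1.81%) − 1 = 8.63127%.
Cumulative over 4 years: (1 + 0.0863127)^4 − 1 ≈ 0.39258.

39.26%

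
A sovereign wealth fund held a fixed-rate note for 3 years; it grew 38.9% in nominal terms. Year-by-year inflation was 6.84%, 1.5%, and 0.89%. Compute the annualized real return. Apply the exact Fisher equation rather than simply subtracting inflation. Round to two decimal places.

8.28%

Cumulative inflation factor: 1.0684 × 1.015 × 1.0089 ≈ 1.09408.
Nominal growth factor: 1.38900. Real growth factor = 1.38900 / 1.09408 ≈ 1.26956.
Annualized: 1.26956^(1/3) − 1 ≈ 0.08281.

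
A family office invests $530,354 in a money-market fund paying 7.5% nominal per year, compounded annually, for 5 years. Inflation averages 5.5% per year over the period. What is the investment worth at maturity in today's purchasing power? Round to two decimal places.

Nominal value at maturity: $530,354 × (1 + 7.5%)^5 ≈ $761,391.76.
Price-level factor over 5 years: (1 + 5.5%)^5 ≈ 1.3069600064.
Dividing the nominal maturity value by the price-level factor gives the value in today's money.

$582,566.99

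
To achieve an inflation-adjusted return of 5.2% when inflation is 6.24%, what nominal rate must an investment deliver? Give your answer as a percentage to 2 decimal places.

By the Fisher equation, 1 + r_nom = (1 + 5.2%)(1 + 6.24%) = 1.052 × 1.0624 = 1.1176448.
So r_nom = 11.76448%.

11.76%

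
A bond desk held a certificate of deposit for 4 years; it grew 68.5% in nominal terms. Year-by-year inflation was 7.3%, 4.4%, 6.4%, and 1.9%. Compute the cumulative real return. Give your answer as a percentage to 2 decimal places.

38.73%

Cumulative inflation factor: 1.073 × 1.044 × 1.064 × 1.019 ≈ 1.21455.
Nominal growth factor: 1.68500. Real growth factor = 1.68500 / 1.21455 ≈ 1.38734.
Total real return ≈ 38.7343%.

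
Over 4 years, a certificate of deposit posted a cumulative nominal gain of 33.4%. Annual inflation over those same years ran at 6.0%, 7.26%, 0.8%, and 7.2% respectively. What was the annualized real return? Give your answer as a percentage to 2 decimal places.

Cumulative inflation factor: 1.060 × 1.0726 × 1.008 × 1.072 ≈ 1.22857.
Nominal growth factor: 1.33400. Real growth factor = 1.33400 / 1.22857 ≈ 1.08582.
Annualized: 1.08582^(1/4) − 1 ≈ 0.02080.

2.08%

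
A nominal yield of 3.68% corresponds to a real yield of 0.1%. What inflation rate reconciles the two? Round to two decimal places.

3.58%

From (1+r_nom) = (1+r_real)(1+π), we get 1+π = (1 + 3.68%)/(1 + 0.1%) = 1.0368/1.001 ≈ 1.03576.
So π ≈ 3.5764%.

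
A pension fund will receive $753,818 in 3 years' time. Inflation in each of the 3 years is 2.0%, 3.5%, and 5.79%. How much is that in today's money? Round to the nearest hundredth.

$674,965.17

Price-level factor over 3 years: 1.020 × 1.035 × 1.0579 = 1.11682503.
Purchasing power today: $753,818 divided by that factor.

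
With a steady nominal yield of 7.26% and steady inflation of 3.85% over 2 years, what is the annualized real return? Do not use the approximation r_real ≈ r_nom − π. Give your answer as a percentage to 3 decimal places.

With constant rates the annual real return is the same each year: (1+7.26%)/(1+3.85%) − 1 = 0.03284.

3.284%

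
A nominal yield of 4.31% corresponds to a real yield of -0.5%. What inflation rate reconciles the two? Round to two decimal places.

From (1+r_nom) = (1+r_real)(1+π), we get 1+π = (1 + 4.31%)/(1 − 0.5%) = 1.0431/0.995 ≈ 1.04834.
So π ≈ 4.8342%.

4.83%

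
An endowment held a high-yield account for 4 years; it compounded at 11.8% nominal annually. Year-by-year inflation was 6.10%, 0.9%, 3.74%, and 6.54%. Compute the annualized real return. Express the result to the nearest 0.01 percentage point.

Cumulative inflation factor: 1.0610 × 1.009 × 1.0374 × 1.0654 ≈ 1.18322.
Nominal growth factor: 1.56231. Real growth factor = 1.56231 / 1.18322 ≈ 1.32039.
Annualized: 1.32039^(1/4) − 1 ≈ 0.07195.

7.20%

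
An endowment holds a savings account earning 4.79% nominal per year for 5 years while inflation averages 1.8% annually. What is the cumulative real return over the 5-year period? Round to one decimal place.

15.6%

The annual real rate is (1+4.79%)/(1+1.8%) − 1 = 2.9371%.
Compounded over 5 years: (1 + 0.029371)^5 − 1 ≈ 0.15574.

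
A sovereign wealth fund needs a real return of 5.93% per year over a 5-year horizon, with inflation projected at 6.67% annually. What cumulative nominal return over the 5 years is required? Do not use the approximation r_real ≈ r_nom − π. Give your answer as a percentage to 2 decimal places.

Required annual nominal rate: (1+5.93%)(1+6.67%) − 1 = 12.995531%.
Cumulative over 5 years: (1 + 0.12995531)^5 − 1 ≈ 0.84207.

84.21%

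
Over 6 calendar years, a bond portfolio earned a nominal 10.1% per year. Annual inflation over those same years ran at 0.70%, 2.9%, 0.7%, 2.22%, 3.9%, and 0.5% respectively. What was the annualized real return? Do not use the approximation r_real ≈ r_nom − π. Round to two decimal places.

Cumulative inflation factor: 1.0070 × 1.029 × 1.007 × 1.0222 × 1.039 × 1.005 ≈ 1.11376.
Nominal growth factor: 1.78125. Real growth factor = 1.78125 / 1.11376 ≈ 1.59931.
Annualized: 1.59931^(1/6) − 1 ≈ 0.08141.

8.14%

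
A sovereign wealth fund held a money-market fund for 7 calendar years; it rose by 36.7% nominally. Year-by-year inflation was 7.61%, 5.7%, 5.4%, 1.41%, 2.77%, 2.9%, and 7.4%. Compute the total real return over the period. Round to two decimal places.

Cumulative inflation factor: 1.0761 × 1.057 × 1.054 × 1.0141 × 1.0277 × 1.029 × 1.074 ≈ 1.38081.
Nominal growth factor: 1.36700. Real growth factor = 1.36700 / 1.38081 ≈ 0.99000.
Total real return ≈ -1.0004%.

-1.00%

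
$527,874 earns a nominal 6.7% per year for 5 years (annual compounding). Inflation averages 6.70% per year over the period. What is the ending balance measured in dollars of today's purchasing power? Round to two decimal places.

$527,874.00

Nominal value at maturity: $527,874 × (1 + 6.7%)^5 ≈ $730,049.60.
Price-level factor over 5 years: (1 + 6.70%)^5 ≈ 1.3829997357.
Dividing the nominal maturity value by the price-level factor gives the value in today's money.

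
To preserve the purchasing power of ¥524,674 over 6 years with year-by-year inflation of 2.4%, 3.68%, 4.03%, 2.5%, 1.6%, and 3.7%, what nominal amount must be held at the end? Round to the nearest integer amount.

Cumulative price-level factor: 1.024 × 1.0368 × 1.0403 × 1.025 × 1.016 × 1.037 ≈ 1.1927512308.
Multiplying ¥524,674 by the price-level factor gives the future nominal sum.

¥625,806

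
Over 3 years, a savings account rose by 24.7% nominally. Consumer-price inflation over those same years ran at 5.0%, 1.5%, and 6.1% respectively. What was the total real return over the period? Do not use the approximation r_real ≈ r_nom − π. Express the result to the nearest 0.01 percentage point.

Cumulative inflation factor: 1.050 × 1.015 × 1.061 ≈ 1.13076.
Nominal growth factor: 1.24700. Real growth factor = 1.24700 / 1.13076 ≈ 1.10280.
Total real return ≈ 10.2797%.

10.28%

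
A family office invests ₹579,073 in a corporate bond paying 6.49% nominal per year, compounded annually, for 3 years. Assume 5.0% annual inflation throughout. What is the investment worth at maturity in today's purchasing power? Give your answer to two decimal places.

₹604,076.44

Nominal value at maturity: ₹579,073 × (1 + 6.49%)^3 ≈ ₹699,293.99.
Price-level factor over 3 years: (1 + 5.0%)^3 = 1.157625.
Dividing the nominal maturity value by the price-level factor gives the value in today's money.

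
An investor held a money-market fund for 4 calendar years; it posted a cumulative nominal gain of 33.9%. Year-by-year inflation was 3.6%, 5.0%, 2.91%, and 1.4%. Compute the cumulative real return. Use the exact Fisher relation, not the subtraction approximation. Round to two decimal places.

Cumulative inflation factor: 1.036 × 1.050 × 1.0291 × 1.014 ≈ 1.13513.
Nominal growth factor: 1.33900. Real growth factor = 1.33900 / 1.13513 ≈ 1.17960.
Total real return ≈ 17.9603%.

17.96%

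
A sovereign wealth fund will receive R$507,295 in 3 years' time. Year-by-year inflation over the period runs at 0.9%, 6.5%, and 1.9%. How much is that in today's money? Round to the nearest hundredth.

R$463,282.21

Price-level factor over 3 years: 1.009 × 1.065 × 1.019 = 1.095002115.
Purchasing power today: R$507,295 divided by that factor.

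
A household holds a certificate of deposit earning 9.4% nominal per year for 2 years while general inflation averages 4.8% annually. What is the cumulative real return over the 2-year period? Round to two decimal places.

8.97%

The annual real rate is (1+9.4%)/(1+4.8%) − 1 = 4.3893%.
Compounded over 2 years: (1 + 0.043893)^2 − 1 ≈ 0.08971.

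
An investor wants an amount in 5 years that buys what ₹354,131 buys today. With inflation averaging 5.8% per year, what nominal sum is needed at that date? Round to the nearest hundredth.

Cumulative price-level factor: (1+5.8%)^5 ≈ 1.3256483588.
Multiplying ₹354,131 by the price-level factor gives the future nominal sum.

₹469,453.18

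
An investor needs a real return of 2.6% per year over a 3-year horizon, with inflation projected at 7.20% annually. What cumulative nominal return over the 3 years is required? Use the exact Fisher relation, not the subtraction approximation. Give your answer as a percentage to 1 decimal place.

Required annual nominal rate: (1+2.6%)(1+7.20%) − 1 = 9.9872%.
Cumulative over 3 years: (1 + 0.099872)^3 − 1 ≈ 0.33054.

33.1%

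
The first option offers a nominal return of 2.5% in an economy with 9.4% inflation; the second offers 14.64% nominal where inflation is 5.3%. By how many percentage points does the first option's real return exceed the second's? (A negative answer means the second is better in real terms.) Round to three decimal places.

-15.177

The first option real return: 1.025/1.094 − 1 = -6.3071%.
The second real return: 1.1464/1.053 − 1 = 8.8699%.
Difference: -6.3071 − 8.8699 = -15.1770 pp.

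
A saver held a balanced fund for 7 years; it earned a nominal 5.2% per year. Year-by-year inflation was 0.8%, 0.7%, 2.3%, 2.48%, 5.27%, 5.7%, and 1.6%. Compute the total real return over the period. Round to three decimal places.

Cumulative inflation factor: 1.008 × 1.007 × 1.023 × 1.0248 × 1.0527 × 1.057 × 1.016 ≈ 1.20303.
Nominal growth factor: 1.42597. Real growth factor = 1.42597 / 1.20303 ≈ 1.18531.
Total real return ≈ 18.5310%.

18.531%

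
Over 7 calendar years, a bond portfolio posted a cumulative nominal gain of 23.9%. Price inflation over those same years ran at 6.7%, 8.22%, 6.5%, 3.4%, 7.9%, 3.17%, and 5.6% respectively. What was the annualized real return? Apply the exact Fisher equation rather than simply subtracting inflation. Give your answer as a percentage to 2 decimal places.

-2.65%

Cumulative inflation factor: 1.067 × 1.0822 × 1.065 × 1.034 × 1.079 × 1.0317 × 1.056 ≈ 1.49479.
Nominal growth factor: 1.23900. Real growth factor = 1.23900 / 1.49479 ≈ 0.82888.
Annualized: 0.82888^(1/7) − 1 ≈ -0.02646.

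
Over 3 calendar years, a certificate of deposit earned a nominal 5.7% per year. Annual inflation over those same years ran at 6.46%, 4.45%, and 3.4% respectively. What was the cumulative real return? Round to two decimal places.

2.71%

Cumulative inflation factor: 1.0646 × 1.0445 × 1.034 ≈ 1.14978.
Nominal growth factor: 1.18093. Real growth factor = 1.18093 / 1.14978 ≈ 1.02709.
Total real return ≈ 2.7092%.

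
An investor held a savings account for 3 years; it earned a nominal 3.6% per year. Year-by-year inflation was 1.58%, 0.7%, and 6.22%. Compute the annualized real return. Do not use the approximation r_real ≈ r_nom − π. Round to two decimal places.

Cumulative inflation factor: 1.0158 × 1.007 × 1.0622 ≈ 1.08654.
Nominal growth factor: 1.11193. Real growth factor = 1.11193 / 1.08654 ≈ 1.02338.
Annualized: 1.02338^(1/3) − 1 ≈ 0.00773.

0.77%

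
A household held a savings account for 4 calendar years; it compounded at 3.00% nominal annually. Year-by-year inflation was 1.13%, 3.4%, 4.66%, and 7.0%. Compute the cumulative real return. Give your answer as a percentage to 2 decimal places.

-3.89%

Cumulative inflation factor: 1.0113 × 1.034 × 1.0466 × 1.070 ≈ 1.17102.
Nominal growth factor: 1.12551. Real growth factor = 1.12551 / 1.17102 ≈ 0.96113.
Total real return ≈ -3.8866%.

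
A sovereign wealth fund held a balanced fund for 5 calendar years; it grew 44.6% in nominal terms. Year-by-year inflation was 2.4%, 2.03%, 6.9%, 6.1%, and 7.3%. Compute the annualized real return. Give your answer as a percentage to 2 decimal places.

2.61%

Cumulative inflation factor: 1.024 × 1.0203 × 1.069 × 1.061 × 1.073 ≈ 1.27151.
Nominal growth factor: 1.44600. Real growth factor = 1.44600 / 1.27151 ≈ 1.13723.
Annualized: 1.13723^(1/5) − 1 ≈ 0.02605.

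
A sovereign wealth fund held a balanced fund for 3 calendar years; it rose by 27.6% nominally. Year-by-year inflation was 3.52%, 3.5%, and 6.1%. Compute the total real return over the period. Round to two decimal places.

Cumulative inflation factor: 1.0352 × 1.035 × 1.061 ≈ 1.13679.
Nominal growth factor: 1.27600. Real growth factor = 1.27600 / 1.13679 ≈ 1.12246.
Total real return ≈ 12.2459%.

12.25%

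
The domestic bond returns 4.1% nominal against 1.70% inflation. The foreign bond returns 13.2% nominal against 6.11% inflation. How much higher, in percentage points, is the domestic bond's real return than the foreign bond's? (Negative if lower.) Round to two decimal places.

-4.32

The domestic bond real return: 1.041/1.0170 − 1 = 2.360%.
The foreign bond real return: 1.132/1.0611 − 1 = 6.682%.
Difference: 2.360 − 6.682 = -4.322 pp.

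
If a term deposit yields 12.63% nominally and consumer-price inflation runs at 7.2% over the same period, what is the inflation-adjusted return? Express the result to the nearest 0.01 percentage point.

5.07%

Real return via the Fisher equation: (1 + 12.63%)/(1 + 7.2%) − 1 = 1.1263/1.072 − 1 ≈ 0.05065.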